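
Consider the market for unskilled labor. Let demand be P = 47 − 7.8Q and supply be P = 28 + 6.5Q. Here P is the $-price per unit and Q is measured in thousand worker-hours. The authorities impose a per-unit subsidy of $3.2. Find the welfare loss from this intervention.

$0.36 thousand

Competitive equilibrium: 47 − 7.8Q = 28 + 6.5Q → Q* = 1.3287, P* = 36.6364.
The subsidy lowers effective supply by 3.2: P = 24.8 + 6.5Q.
New quantity: 47 − 7.8Q = 24.8 + 6.5Q → Q' = 1.5524.
Overproduction ΔQ = 1.5524 − 1.3287 = 0.2237; wedge = subsidy = 3.2.
The triangle = ½ × 0.2237 × 3.2 = $0.36 thousand.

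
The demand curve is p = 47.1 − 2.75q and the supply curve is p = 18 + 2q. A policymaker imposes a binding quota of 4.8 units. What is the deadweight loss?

4.18

Competitive equilibrium: 47.1 − 2.75q = 18 + 2q → q* = 6.1263, p* = 30.2526.
At q = 4.8: demand price = 47.1 − 2.75·4.8 = 33.9; supply price = 18 + 2·4.8 = 27.6.
Δq = 6.1263 − 4.8 = 1.3263; wedge = 33.9 − 27.6 = 6.3.
Deadweight loss = ½ × 1.3263 × 6.3 = 4.18.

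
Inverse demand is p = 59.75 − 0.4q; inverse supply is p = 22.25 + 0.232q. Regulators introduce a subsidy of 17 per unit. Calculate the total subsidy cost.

Competitive equilibrium: 59.75 − 0.4q = 22.25 + 0.232q → q* = 59.3354, p* = 36.0158.
The subsidy lowers effective supply by 17: p = 5.25 + 0.232q.
New quantity: 59.75 − 0.4q = 5.25 + 0.232q → q' = 86.2342.
Total subsidy cost = 17 × 86.2342 = 1465.98.

1465.98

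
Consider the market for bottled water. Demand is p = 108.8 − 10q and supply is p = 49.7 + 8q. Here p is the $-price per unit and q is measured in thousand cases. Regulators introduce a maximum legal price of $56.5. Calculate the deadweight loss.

Competitive equilibrium: 108.8 − 10q = 49.7 + 8q → q* = 3.2833, p* = 75.9667.
At the ceiling p = 56.5, quantity supplied = (56.5 − 49.7)/8 = 0.85.
Willingness to pay at q' = 0.85: 108.8 − 10·0.85 = 100.3.
Δq = 3.2833 − 0.85 = 2.4333; wedge = 100.3 − 56.5 = 43.8.
Deadweight loss = ½ × 2.4333 × 43.8 = $53.29 thousand.

$53.29 thousand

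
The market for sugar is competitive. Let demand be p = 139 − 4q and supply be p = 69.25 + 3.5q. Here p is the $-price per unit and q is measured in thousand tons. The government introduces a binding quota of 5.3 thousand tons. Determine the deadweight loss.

$60 thousand

Competitive equilibrium: 139 − 4q = 69.25 + 3.5q → q* = 9.3, p* = 101.8.
At q = 5.3: demand price = 139 − 4·5.3 = 117.8; supply price = 69.25 + 3.5·5.3 = 87.8.
Δq = 9.3 − 5.3 = 4; wedge = 117.8 − 87.8 = 30.
Welfare loss = ½ × 4 × 30 = $60 thousand.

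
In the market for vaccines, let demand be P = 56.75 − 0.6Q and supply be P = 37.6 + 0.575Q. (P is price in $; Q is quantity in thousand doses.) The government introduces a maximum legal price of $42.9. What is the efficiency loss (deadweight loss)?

Competitive equilibrium: 56.75 − 0.6Q = 37.6 + 0.575Q → Q* = 16.2979, P* = 46.9713.
At the ceiling P = 42.9, quantity supplied = (42.9 − 37.6)/0.575 = 9.2174.
Willingness to pay at Q' = 9.2174: 56.75 − 0.6·9.2174 = 51.2196.
ΔQ = 16.2979 − 9.2174 = 7.0805; wedge = 51.2196 − 42.9 = 8.3196.
Deadweight loss = ½ × 7.0805 × 8.3196 = $29.45 thousand.

$29.45 thousand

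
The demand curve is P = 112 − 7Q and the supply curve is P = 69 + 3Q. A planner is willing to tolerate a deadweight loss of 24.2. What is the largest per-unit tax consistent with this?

22

Competitive equilibrium: 112 − 7Q = 69 + 3Q → Q* = 4.3, P* = 81.9.
A tax t gives ΔQ = t/10 and wedge t, so DWL = t²/20.
t²/20 = 24.2 → t² = 484 → t = 22.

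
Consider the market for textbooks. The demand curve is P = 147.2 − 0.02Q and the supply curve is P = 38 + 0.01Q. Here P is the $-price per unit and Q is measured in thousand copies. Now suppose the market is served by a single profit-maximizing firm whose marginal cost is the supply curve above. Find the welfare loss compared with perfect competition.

$31799.04 thousand

Competitive equilibrium: 147.2 − 0.02Q = 38 + 0.01Q → Q* = 3640, P* = 74.4.
Marginal revenue: MR = 147.2 − 0.04Q. Set MR = MC: 147.2 − 0.04Q = 38 + 0.01Q → Q_m = 2184.
Price P_m = 147.2 − 0.02·2184 = 103.52; MC(Q_m) = 38 + 0.01·2184 = 59.84.
Competitive Q* = 3640, so ΔQ = 1456; wedge = 103.52 − 59.84 = 43.68.
DWL = ½ × 1456 × 43.68 = $31799.04 thousand.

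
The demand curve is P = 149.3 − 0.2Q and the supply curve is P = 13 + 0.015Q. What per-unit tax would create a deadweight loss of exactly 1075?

21.5

Competitive equilibrium: 149.3 − 0.2Q = 13 + 0.015Q → Q* = 633.9535, P* = 22.5093.
A tax t gives ΔQ = t/0.215 and wedge t, so DWL = t²/0.43.
t²/0.43 = 1075 → t² = 462.25 → t = 21.5.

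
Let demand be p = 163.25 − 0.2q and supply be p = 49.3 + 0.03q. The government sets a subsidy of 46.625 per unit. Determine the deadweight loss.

Competitive equilibrium: 163.25 − 0.2q = 49.3 + 0.03q → q* = 495.4348, p* = 64.163.
The subsidy lowers effective supply by 46.625: p = 2.675 + 0.03q.
New quantity: 163.25 − 0.2q = 2.675 + 0.03q → q' = 698.1522.
Overproduction Δq = 698.1522 − 495.4348 = 202.7174; wedge = subsidy = 46.625.
Welfare loss = ½ × 202.7174 × 46.625 = 4725.85.

4725.85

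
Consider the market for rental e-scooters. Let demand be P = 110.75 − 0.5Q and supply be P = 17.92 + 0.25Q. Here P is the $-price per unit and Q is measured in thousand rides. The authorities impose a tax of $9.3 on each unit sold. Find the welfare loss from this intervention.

Competitive equilibrium: 110.75 − 0.5Q = 17.92 + 0.25Q → Q* = 123.7733, P* = 48.8633.
With the tax, the buyer price exceeds the seller price by 9.3: (110.75 − 0.5Q) − (17.92 + 0.25Q) = 9.3 → Q' = 111.3733.
ΔQ = 123.7733 − 111.3733 = 12.4; the wedge equals the tax, 9.3.
The triangle = ½ × 12.4 × 9.3 = $57.66 thousand.

$57.66 thousand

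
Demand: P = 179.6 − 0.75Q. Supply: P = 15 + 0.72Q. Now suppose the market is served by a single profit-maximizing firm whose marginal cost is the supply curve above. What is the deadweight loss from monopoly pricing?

Competitive equilibrium: 179.6 − 0.75Q = 15 + 0.72Q → Q* = 111.9728, P* = 95.6204.
Marginal revenue: MR = 179.6 − 1.5Q. Set MR = MC: 179.6 − 1.5Q = 15 + 0.72Q → Q_m = 74.1441.
Price P_m = 179.6 − 0.75·74.1441 = 123.9919; MC(Q_m) = 15 + 0.72·74.1441 = 68.3838.
Competitive Q* = 111.9728, so ΔQ = 37.8287; wedge = 123.9919 − 68.3838 = 55.6081.
Deadweight loss = ½ × 37.8287 × 55.6081 = 1051.79.

1051.79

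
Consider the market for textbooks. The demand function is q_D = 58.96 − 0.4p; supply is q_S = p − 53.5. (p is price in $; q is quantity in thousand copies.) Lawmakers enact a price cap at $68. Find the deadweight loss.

In inverse form: demand p = 147.4 − 2.5q, supply p = 53.5 + q.
Competitive equilibrium: 147.4 − 2.5q = 53.5 + q → q* = 26.8286, p* = 80.3286.
At the ceiling p = 68, quantity supplied = (68 − 53.5)/1 = 14.5.
Willingness to pay at q' = 14.5: 147.4 − 2.5·14.5 = 111.15.
Δq = 26.8286 − 14.5 = 12.3286; wedge = 111.15 − 68 = 43.15.
Welfare loss = ½ × 12.3286 × 43.15 = $265.99 thousand.

$265.99 thousand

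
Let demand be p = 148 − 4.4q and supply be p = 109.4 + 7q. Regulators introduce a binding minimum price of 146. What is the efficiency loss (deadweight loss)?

48.98

Competitive equilibrium: 148 − 4.4q = 109.4 + 7q → q* = 3.386, p* = 133.1018.
At the floor p = 146, quantity demanded = (148 − 146)/4.4 = 0.4545.
Sellers' marginal cost at q' = 0.4545: 109.4 + 7·0.4545 = 112.5815.
Δq = 3.386 − 0.4545 = 2.9315; wedge = 146 − 112.5815 = 33.4185.
Welfare loss = ½ × 2.9315 × 33.4185 = 48.98.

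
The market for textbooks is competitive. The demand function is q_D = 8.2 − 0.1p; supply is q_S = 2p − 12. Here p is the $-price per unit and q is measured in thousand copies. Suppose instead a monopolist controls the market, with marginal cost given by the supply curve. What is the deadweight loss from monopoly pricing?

$65.45 thousand

In inverse form: demand p = 82 − 10q, supply p = 6 + 0.5q.
Competitive equilibrium: 82 − 10q = 6 + 0.5q → q* = 7.2381, p* = 9.619.
Marginal revenue: MR = 82 − 20q. Set MR = MC: 82 − 20q = 6 + 0.5q → q_m = 3.7073.
Price p_m = 82 − 10·3.7073 = 44.927; MC(q_m) = 6 + 0.5·3.7073 = 7.8537.
Competitive q* = 7.2381, so Δq = 3.5308; wedge = 44.927 − 7.8537 = 37.0733.
DWL = ½ × 3.5308 × 37.0733 = $65.45 thousand.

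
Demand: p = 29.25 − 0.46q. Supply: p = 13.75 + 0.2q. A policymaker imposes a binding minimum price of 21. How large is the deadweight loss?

Competitive equilibrium: 29.25 − 0.46q = 13.75 + 0.2q → q* = 23.48485, p* = 18.44697.
At the floor p = 21, quantity demanded = (29.25 − 21)/0.46 = 17.93478.
Sellers' marginal cost at q' = 17.93478: 13.75 + 0.2·17.93478 = 17.33696.
Δq = 23.48485 − 17.93478 = 5.55007; wedge = 21 − 17.33696 = 3.66304.
DWL = ½ × 5.55007 × 3.66304 = 10.17.

10.17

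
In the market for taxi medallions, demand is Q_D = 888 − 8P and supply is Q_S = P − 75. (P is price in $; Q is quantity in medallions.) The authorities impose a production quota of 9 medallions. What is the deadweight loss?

$297.56

In inverse form: demand P = 111 − 0.125Q, supply P = 75 + Q.
Competitive equilibrium: 111 − 0.125Q = 75 + Q → Q* = 32, P* = 107.
At Q = 9: demand price = 111 − 0.125·9 = 109.875; supply price = 75 + 1·9 = 84.
ΔQ = 32 − 9 = 23; wedge = 109.875 − 84 = 25.875.
Deadweight loss = ½ × 23 × 25.875 = $297.56.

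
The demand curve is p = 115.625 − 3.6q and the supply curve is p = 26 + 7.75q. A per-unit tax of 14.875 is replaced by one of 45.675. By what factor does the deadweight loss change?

9.429

Competitive equilibrium: 115.625 − 3.6q = 26 + 7.75q → q* = 7.8965, p* = 87.1977.
For a per-unit tax t: Δq = t/11.35, so DWL = ½·t·(t/11.35) = t²/22.7.
At t = 14.875: DWL = 9.747. At t = 45.675: DWL = 91.903.
Ratio = (45.675/14.875)² = 9.429.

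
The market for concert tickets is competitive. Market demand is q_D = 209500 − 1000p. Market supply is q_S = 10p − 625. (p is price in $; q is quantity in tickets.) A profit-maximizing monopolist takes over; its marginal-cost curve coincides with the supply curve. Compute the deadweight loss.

In inverse form: demand p = 209.5 − 0.001q, supply p = 62.5 + 0.1q.
Competitive equilibrium: 209.5 − 0.001q = 62.5 + 0.1q → q* = 1455.4455, p* = 208.0446.
Marginal revenue: MR = 209.5 − 0.002q. Set MR = MC: 209.5 − 0.002q = 62.5 + 0.1q → q_m = 1441.1765.
Price p_m = 209.5 − 0.001·1441.1765 = 208.0588; MC(q_m) = 62.5 + 0.1·1441.1765 = 206.6177.
Competitive q* = 1455.4455, so Δq = 14.269; wedge = 208.0588 − 206.6177 = 1.4411.
DWL = ½ × 14.269 × 1.4411 = $10.28.

$10.28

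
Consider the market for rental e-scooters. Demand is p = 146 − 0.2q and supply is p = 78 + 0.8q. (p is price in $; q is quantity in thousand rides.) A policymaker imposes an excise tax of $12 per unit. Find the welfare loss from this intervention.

Competitive equilibrium: 146 − 0.2q = 78 + 0.8q → q* = 68, p* = 132.4.
With the tax, the buyer price exceeds the seller price by 12: (146 − 0.2q) − (78 + 0.8q) = 12 → q' = 56.
Δq = 68 − 56 = 12; the wedge equals the tax, 12.
Welfare loss = ½ × 12 × 12 = $72 thousand.

$72 thousand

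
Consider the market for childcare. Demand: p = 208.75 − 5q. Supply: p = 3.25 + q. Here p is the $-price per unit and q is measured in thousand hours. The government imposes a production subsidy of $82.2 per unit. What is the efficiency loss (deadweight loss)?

$563.07 thousand

Competitive equilibrium: 208.75 − 5q = 3.25 + q → q* = 34.25, p* = 37.5.
The subsidy lowers effective supply by 82.2: p = q − 78.95.
New quantity: 208.75 − 5q = q − 78.95 → q' = 47.95.
Overproduction Δq = 47.95 − 34.25 = 13.7; wedge = subsidy = 82.2.
Deadweight loss = ½ × 13.7 × 82.2 = $563.07 thousand.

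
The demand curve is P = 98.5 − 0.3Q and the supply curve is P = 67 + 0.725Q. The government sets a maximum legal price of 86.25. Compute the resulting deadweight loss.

Competitive equilibrium: 98.5 − 0.3Q = 67 + 0.725Q → Q* = 30.7317, P* = 89.2805.
At the ceiling P = 86.25, quantity supplied = (86.25 − 67)/0.725 = 26.5517.
Willingness to pay at Q' = 26.5517: 98.5 − 0.3·26.5517 = 90.5345.
ΔQ = 30.7317 − 26.5517 = 4.18; wedge = 90.5345 − 86.25 = 4.2845.
The triangle = ½ × 4.18 × 4.2845 = 8.95.

8.95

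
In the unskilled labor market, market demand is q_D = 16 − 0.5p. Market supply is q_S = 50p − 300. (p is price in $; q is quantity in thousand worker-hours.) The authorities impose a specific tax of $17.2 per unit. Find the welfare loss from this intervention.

In inverse form: demand p = 32 − 2q, supply p = 6 + 0.02q.
Competitive equilibrium: 32 − 2q = 6 + 0.02q → q* = 12.8713, p* = 6.2574.
With the tax, the buyer price exceeds the seller price by 17.2: (32 − 2q) − (6 + 0.02q) = 17.2 → q' = 4.3564.
Δq = 12.8713 − 4.3564 = 8.5149; the wedge equals the tax, 17.2.
DWL = ½ × 8.5149 × 17.2 = $73.23 thousand.

$73.23 thousand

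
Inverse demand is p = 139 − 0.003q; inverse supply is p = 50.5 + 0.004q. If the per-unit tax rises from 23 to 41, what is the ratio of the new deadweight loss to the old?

Competitive equilibrium: 139 − 0.003q = 50.5 + 0.004q → q* = 12642.8571, p* = 101.0714.
For a per-unit tax t: Δq = t/0.007, so DWL = ½·t·(t/0.007) = t²/0.014.
At t = 23: DWL = 37785.714. At t = 41: DWL = 120071.429.
Ratio = (41/23)² = 3.178.

3.178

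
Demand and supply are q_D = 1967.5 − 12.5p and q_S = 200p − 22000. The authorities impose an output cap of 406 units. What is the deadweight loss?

In inverse form: demand p = 157.4 − 0.08q, supply p = 110 + 0.005q.
Competitive equilibrium: 157.4 − 0.08q = 110 + 0.005q → q* = 557.6471, p* = 112.7882.
At q = 406: demand price = 157.4 − 0.08·406 = 124.92; supply price = 110 + 0.005·406 = 112.03.
Δq = 557.6471 − 406 = 151.6471; wedge = 124.92 − 112.03 = 12.89.
DWL = ½ × 151.6471 × 12.89 = 977.37.

977.37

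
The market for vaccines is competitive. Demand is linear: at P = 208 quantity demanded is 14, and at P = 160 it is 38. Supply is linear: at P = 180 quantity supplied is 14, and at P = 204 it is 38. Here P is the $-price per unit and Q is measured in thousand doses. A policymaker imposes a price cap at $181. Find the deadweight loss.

Demand slope = (160 − 208)/(38 − 14) = −2, so P = 236 − 2Q.
Supply slope = (204 − 180)/(38 − 14) = 1, so P = 166 + Q.
Competitive equilibrium: 236 − 2Q = 166 + Q → Q* = 23.3333, P* = 189.3333.
At the ceiling P = 181, quantity supplied = (181 − 166)/1 = 15.
Willingness to pay at Q' = 15: 236 − 2·15 = 206.
ΔQ = 23.3333 − 15 = 8.3333; wedge = 206 − 181 = 25.
The triangle = ½ × 8.3333 × 25 = $104.17 thousand.

$104.17 thousand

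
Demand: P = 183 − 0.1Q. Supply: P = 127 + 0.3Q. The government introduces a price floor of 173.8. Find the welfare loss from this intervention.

460.80

Competitive equilibrium: 183 − 0.1Q = 127 + 0.3Q → Q* = 140, P* = 169.
At the floor P = 173.8, quantity demanded = (183 − 173.8)/0.1 = 92.
Sellers' marginal cost at Q' = 92: 127 + 0.3·92 = 154.6.
ΔQ = 140 − 92 = 48; wedge = 173.8 − 154.6 = 19.2.
DWL = ½ × 48 × 19.2 = 460.80.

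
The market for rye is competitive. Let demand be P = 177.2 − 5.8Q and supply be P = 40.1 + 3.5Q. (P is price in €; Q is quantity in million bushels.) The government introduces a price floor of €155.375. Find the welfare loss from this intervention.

Competitive equilibrium: 177.2 − 5.8Q = 40.1 + 3.5Q → Q* = 14.7419, P* = 91.6968.
At the floor P = 155.375, quantity demanded = (177.2 − 155.375)/5.8 = 3.7629.
Sellers' marginal cost at Q' = 3.7629: 40.1 + 3.5·3.7629 = 53.2702.
ΔQ = 14.7419 − 3.7629 = 10.979; wedge = 155.375 − 53.2702 = 102.1048.
Deadweight loss = ½ × 10.979 × 102.1048 = €560.50 million.

€560.50 million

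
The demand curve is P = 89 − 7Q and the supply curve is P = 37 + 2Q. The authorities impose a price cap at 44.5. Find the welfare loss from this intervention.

Competitive equilibrium: 89 − 7Q = 37 + 2Q → Q* = 5.7778, P* = 48.5556.
At the ceiling P = 44.5, quantity supplied = (44.5 − 37)/2 = 3.75.
Willingness to pay at Q' = 3.75: 89 − 7·3.75 = 62.75.
ΔQ = 5.7778 − 3.75 = 2.0278; wedge = 62.75 − 44.5 = 18.25.
DWL = ½ × 2.0278 × 18.25 = 18.50.

18.50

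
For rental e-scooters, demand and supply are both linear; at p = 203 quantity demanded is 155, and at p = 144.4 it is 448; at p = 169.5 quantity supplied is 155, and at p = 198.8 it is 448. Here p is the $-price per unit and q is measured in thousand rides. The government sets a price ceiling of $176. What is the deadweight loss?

Demand slope = (144.4 − 203)/(448 − 155) = −0.2, so p = 234 − 0.2q.
Supply slope = (198.8 − 169.5)/(448 − 155) = 0.1, so p = 154 + 0.1q.
Competitive equilibrium: 234 − 0.2q = 154 + 0.1q → q* = 266.6667, p* = 180.6667.
At the ceiling p = 176, quantity supplied = (176 − 154)/0.1 = 220.
Willingness to pay at q' = 220: 234 − 0.2·220 = 190.
Δq = 266.6667 − 220 = 46.6667; wedge = 190 − 176 = 14.
Welfare loss = ½ × 46.6667 × 14 = $326.67 thousand.

$326.67 thousand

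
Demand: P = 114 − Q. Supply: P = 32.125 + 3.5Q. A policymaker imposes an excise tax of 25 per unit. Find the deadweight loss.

Competitive equilibrium: 114 − Q = 32.125 + 3.5Q → Q* = 18.1944, P* = 95.8056.
With the tax, the buyer price exceeds the seller price by 25: (114 − Q) − (32.125 + 3.5Q) = 25 → Q' = 12.6389.
ΔQ = 18.1944 − 12.6389 = 5.5555; the wedge equals the tax, 25.
The triangle = ½ × 5.5555 × 25 = 69.44.

69.44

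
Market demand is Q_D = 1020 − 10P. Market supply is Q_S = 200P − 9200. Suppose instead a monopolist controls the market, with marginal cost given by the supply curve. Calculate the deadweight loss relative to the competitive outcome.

In inverse form: demand P = 102 − 0.1Q, supply P = 46 + 0.005Q.
Competitive equilibrium: 102 − 0.1Q = 46 + 0.005Q → Q* = 533.33333, P* = 48.66667.
Marginal revenue: MR = 102 − 0.2Q. Set MR = MC: 102 − 0.2Q = 46 + 0.005Q → Q_m = 273.17073.
Price P_m = 102 − 0.1·273.17073 = 74.68293; MC(Q_m) = 46 + 0.005·273.17073 = 47.36585.
Competitive Q* = 533.33333, so ΔQ = 260.1626; wedge = 74.68293 − 47.36585 = 27.31708.
Deadweight loss = ½ × 260.1626 × 27.31708 = 3553.44.

3553.44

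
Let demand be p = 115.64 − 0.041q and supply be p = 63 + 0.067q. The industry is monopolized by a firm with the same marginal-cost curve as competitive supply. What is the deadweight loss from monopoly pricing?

971.34

Competitive equilibrium: 115.64 − 0.041q = 63 + 0.067q → q* = 487.40741, p* = 95.6563.
Marginal revenue: MR = 115.64 − 0.082q. Set MR = MC: 115.64 − 0.082q = 63 + 0.067q → q_m = 353.28859.
Price p_m = 115.64 − 0.041·353.28859 = 101.15517; MC(q_m) = 63 + 0.067·353.28859 = 86.67034.
Competitive q* = 487.40741, so Δq = 134.11882; wedge = 101.15517 − 86.67034 = 14.48483.
DWL = ½ × 134.11882 × 14.48483 = 971.34.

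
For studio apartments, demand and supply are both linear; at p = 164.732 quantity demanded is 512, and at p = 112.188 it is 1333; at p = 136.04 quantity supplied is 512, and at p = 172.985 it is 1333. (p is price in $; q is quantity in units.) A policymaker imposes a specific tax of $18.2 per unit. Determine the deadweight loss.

$1519.45

Demand slope = (112.188 − 164.732)/(1333 − 512) = −0.064, so p = 197.5 − 0.064q.
Supply slope = (172.985 − 136.04)/(1333 − 512) = 0.045, so p = 113 + 0.045q.
Competitive equilibrium: 197.5 − 0.064q = 113 + 0.045q → q* = 775.2294, p* = 147.8853.
With the tax, the buyer price exceeds the seller price by 18.2: (197.5 − 0.064q) − (113 + 0.045q) = 18.2 → q' = 608.2569.
Δq = 775.2294 − 608.2569 = 166.9725; the wedge equals the tax, 18.2.
Welfare loss = ½ × 166.9725 × 18.2 = $1519.45.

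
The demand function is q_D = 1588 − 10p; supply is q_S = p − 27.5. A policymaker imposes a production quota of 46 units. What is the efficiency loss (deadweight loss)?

2960.22

In inverse form: demand p = 158.8 − 0.1q, supply p = 27.5 + q.
Competitive equilibrium: 158.8 − 0.1q = 27.5 + q → q* = 119.3636, p* = 146.8636.
At q = 46: demand price = 158.8 − 0.1·46 = 154.2; supply price = 27.5 + 1·46 = 73.5.
Δq = 119.3636 − 46 = 73.3636; wedge = 154.2 − 73.5 = 80.7.
Welfare loss = ½ × 73.3636 × 80.7 = 2960.22.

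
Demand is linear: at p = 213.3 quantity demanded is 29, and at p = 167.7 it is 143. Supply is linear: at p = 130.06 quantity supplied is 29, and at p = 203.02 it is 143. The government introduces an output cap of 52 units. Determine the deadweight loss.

1691.76

Demand slope = (167.7 − 213.3)/(143 − 29) = −0.4, so p = 224.9 − 0.4q.
Supply slope = (203.02 − 130.06)/(143 − 29) = 0.64, so p = 111.5 + 0.64q.
Competitive equilibrium: 224.9 − 0.4q = 111.5 + 0.64q → q* = 109.0385, p* = 181.2846.
At q = 52: demand price = 224.9 − 0.4·52 = 204.1; supply price = 111.5 + 0.64·52 = 144.78.
Δq = 109.0385 − 52 = 57.0385; wedge = 204.1 − 144.78 = 59.32.
DWL = ½ × 57.0385 × 59.32 = 1691.76.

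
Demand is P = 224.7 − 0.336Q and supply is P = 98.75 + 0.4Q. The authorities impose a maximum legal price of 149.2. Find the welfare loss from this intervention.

745.29

Competitive equilibrium: 224.7 − 0.336Q = 98.75 + 0.4Q → Q* = 171.1277, P* = 167.2011.
At the ceiling P = 149.2, quantity supplied = (149.2 − 98.75)/0.4 = 126.125.
Willingness to pay at Q' = 126.125: 224.7 − 0.336·126.125 = 182.322.
ΔQ = 171.1277 − 126.125 = 45.0027; wedge = 182.322 − 149.2 = 33.122.
The triangle = ½ × 45.0027 × 33.122 = 745.29.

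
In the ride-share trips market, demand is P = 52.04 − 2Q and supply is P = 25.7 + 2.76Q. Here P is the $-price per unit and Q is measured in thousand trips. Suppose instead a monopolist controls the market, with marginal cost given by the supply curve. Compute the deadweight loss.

Competitive equilibrium: 52.04 − 2Q = 25.7 + 2.76Q → Q* = 5.5336, P* = 40.9728.
Marginal revenue: MR = 52.04 − 4Q. Set MR = MC: 52.04 − 4Q = 25.7 + 2.76Q → Q_m = 3.8964.
Price P_m = 52.04 − 2·3.8964 = 44.2472; MC(Q_m) = 25.7 + 2.76·3.8964 = 36.4541.
Competitive Q* = 5.5336, so ΔQ = 1.6372; wedge = 44.2472 − 36.4541 = 7.7931.
The triangle = ½ × 1.6372 × 7.7931 = $6.38 thousand.

$6.38 thousand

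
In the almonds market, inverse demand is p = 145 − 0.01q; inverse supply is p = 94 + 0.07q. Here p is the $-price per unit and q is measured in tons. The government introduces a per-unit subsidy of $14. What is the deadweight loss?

Competitive equilibrium: 145 − 0.01q = 94 + 0.07q → q* = 637.5, p* = 138.625.
The subsidy lowers effective supply by 14: p = 80 + 0.07q.
New quantity: 145 − 0.01q = 80 + 0.07q → q' = 812.5.
Overproduction Δq = 812.5 − 637.5 = 175; wedge = subsidy = 14.
The triangle = ½ × 175 × 14 = $1225.

$1225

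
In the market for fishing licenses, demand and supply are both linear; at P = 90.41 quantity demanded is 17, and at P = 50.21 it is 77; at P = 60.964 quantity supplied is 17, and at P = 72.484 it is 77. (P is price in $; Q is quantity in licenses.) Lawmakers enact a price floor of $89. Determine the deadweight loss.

Demand slope = (50.21 − 90.41)/(77 − 17) = −0.67, so P = 101.8 − 0.67Q.
Supply slope = (72.484 − 60.964)/(77 − 17) = 0.192, so P = 57.7 + 0.192Q.
Competitive equilibrium: 101.8 − 0.67Q = 57.7 + 0.192Q → Q* = 51.1601, P* = 67.5227.
At the floor P = 89, quantity demanded = (101.8 − 89)/0.67 = 19.1045.
Sellers' marginal cost at Q' = 19.1045: 57.7 + 0.192·19.1045 = 61.3681.
ΔQ = 51.1601 − 19.1045 = 32.0556; wedge = 89 − 61.3681 = 27.6319.
The triangle = ½ × 32.0556 × 27.6319 = $442.88.

$442.88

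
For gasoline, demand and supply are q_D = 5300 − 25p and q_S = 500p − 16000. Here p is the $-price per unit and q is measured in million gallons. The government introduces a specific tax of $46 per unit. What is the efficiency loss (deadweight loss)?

$25190.48 million

In inverse form: demand p = 212 − 0.04q, supply p = 32 + 0.002q.
Competitive equilibrium: 212 − 0.04q = 32 + 0.002q → q* = 4285.7143, p* = 40.5714.
With the tax, the buyer price exceeds the seller price by 46: (212 − 0.04q) − (32 + 0.002q) = 46 → q' = 3190.4762.
Δq = 4285.7143 − 3190.4762 = 1095.2381; the wedge equals the tax, 46.
Deadweight loss = ½ × 1095.2381 × 46 = $25190.48 million.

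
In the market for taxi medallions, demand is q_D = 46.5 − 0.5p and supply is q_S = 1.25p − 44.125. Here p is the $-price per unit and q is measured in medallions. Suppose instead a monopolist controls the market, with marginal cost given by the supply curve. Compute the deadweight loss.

$103.21

In inverse form: demand p = 93 − 2q, supply p = 35.3 + 0.8q.
Competitive equilibrium: 93 − 2q = 35.3 + 0.8q → q* = 20.60714, p* = 51.78571.
Marginal revenue: MR = 93 − 4q. Set MR = MC: 93 − 4q = 35.3 + 0.8q → q_m = 12.02083.
Price p_m = 93 − 2·12.02083 = 68.95834; MC(q_m) = 35.3 + 0.8·12.02083 = 44.91666.
Competitive q* = 20.60714, so Δq = 8.58631; wedge = 68.95834 − 44.91666 = 24.04168.
Welfare loss = ½ × 8.58631 × 24.04168 = $103.21.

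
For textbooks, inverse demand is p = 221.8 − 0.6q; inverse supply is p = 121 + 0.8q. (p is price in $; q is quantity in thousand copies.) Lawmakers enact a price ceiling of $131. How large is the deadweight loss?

$2478.175 thousand

Competitive equilibrium: 221.8 − 0.6q = 121 + 0.8q → q* = 72, p* = 178.6.
At the ceiling p = 131, quantity supplied = (131 − 121)/0.8 = 12.5.
Willingness to pay at q' = 12.5: 221.8 − 0.6·12.5 = 214.3.
Δq = 72 − 12.5 = 59.5; wedge = 214.3 − 131 = 83.3.
DWL = ½ × 59.5 × 83.3 = $2478.175 thousand.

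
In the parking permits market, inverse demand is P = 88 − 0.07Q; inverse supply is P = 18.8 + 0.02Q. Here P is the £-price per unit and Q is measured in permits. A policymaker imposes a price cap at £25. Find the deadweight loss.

£9476.06

Competitive equilibrium: 88 − 0.07Q = 18.8 + 0.02Q → Q* = 768.8889, P* = 34.1778.
At the ceiling P = 25, quantity supplied = (25 − 18.8)/0.02 = 310.
Willingness to pay at Q' = 310: 88 − 0.07·310 = 66.3.
ΔQ = 768.8889 − 310 = 458.8889; wedge = 66.3 − 25 = 41.3.
Deadweight loss = ½ × 458.8889 × 41.3 = £9476.06.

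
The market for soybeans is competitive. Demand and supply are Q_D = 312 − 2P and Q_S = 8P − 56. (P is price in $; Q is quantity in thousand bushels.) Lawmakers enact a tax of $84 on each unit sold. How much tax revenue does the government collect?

$8736 thousand

In inverse form: demand P = 156 − 0.5Q, supply P = 7 + 0.125Q.
Competitive equilibrium: 156 − 0.5Q = 7 + 0.125Q → Q* = 238.4, P* = 36.8.
With the tax, the buyer price exceeds the seller price by 84: (156 − 0.5Q) − (7 + 0.125Q) = 84 → Q' = 104.
Tax revenue = 84 × 104 = $8736 thousand.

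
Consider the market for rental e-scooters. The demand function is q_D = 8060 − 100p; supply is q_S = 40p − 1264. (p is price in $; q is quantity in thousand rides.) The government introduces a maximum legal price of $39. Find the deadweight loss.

In inverse form: demand p = 80.6 − 0.01q, supply p = 31.6 + 0.025q.
Competitive equilibrium: 80.6 − 0.01q = 31.6 + 0.025q → q* = 1400, p* = 66.6.
At the ceiling p = 39, quantity supplied = (39 − 31.6)/0.025 = 296.
Willingness to pay at q' = 296: 80.6 − 0.01·296 = 77.64.
Δq = 1400 − 296 = 1104; wedge = 77.64 − 39 = 38.64.
Deadweight loss = ½ × 1104 × 38.64 = $21329.28 thousand.

$21329.28 thousand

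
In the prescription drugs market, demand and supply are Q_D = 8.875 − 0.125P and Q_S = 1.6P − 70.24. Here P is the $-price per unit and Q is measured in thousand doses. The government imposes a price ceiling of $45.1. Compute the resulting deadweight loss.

In inverse form: demand P = 71 − 8Q, supply P = 43.9 + 0.625Q.
Competitive equilibrium: 71 − 8Q = 43.9 + 0.625Q → Q* = 3.142, P* = 45.8638.
At the ceiling P = 45.1, quantity supplied = (45.1 − 43.9)/0.625 = 1.92.
Willingness to pay at Q' = 1.92: 71 − 8·1.92 = 55.64.
ΔQ = 3.142 − 1.92 = 1.222; wedge = 55.64 − 45.1 = 10.54.
Deadweight loss = ½ × 1.222 × 10.54 = $6.44 thousand.

$6.44 thousand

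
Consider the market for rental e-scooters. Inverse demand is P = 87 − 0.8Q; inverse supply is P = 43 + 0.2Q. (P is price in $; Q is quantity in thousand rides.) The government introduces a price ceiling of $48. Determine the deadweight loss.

Competitive equilibrium: 87 − 0.8Q = 43 + 0.2Q → Q* = 44, P* = 51.8.
At the ceiling P = 48, quantity supplied = (48 − 43)/0.2 = 25.
Willingness to pay at Q' = 25: 87 − 0.8·25 = 67.
ΔQ = 44 − 25 = 19; wedge = 67 − 48 = 19.
The triangle = ½ × 19 × 19 = $180.50 thousand.

$180.50 thousand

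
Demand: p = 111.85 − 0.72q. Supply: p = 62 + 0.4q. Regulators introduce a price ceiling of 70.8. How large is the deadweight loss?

283.73

Competitive equilibrium: 111.85 − 0.72q = 62 + 0.4q → q* = 44.50893, p* = 79.80357.
At the ceiling p = 70.8, quantity supplied = (70.8 − 62)/0.4 = 22.
Willingness to pay at q' = 22: 111.85 − 0.72·22 = 96.01.
Δq = 44.50893 − 22 = 22.50893; wedge = 96.01 − 70.8 = 25.21.
Welfare loss = ½ × 22.50893 × 25.21 = 283.73.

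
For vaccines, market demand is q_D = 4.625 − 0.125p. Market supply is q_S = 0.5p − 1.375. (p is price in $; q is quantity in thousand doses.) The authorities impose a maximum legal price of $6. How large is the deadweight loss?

In inverse form: demand p = 37 − 8q, supply p = 2.75 + 2q.
Competitive equilibrium: 37 − 8q = 2.75 + 2q → q* = 3.425, p* = 9.6.
At the ceiling p = 6, quantity supplied = (6 − 2.75)/2 = 1.625.
Willingness to pay at q' = 1.625: 37 − 8·1.625 = 24.
Δq = 3.425 − 1.625 = 1.8; wedge = 24 − 6 = 18.
Deadweight loss = ½ × 1.8 × 18 = $16.20 thousand.

$16.20 thousand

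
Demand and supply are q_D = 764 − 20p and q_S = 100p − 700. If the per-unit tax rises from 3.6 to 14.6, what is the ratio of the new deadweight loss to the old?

16.448

In inverse form: demand p = 38.2 − 0.05q, supply p = 7 + 0.01q.
Competitive equilibrium: 38.2 − 0.05q = 7 + 0.01q → q* = 520, p* = 12.2.
For a per-unit tax t: Δq = t/0.06, so DWL = ½·t·(t/0.06) = t²/0.12.
At t = 3.6: DWL = 108. At t = 14.6: DWL = 1776.333.
Ratio = (14.6/3.6)² = 16.448.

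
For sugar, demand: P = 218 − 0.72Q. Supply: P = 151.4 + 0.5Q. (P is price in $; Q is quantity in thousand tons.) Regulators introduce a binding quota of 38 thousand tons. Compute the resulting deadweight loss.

Competitive equilibrium: 218 − 0.72Q = 151.4 + 0.5Q → Q* = 54.5902, P* = 178.6951.
At Q = 38: demand price = 218 − 0.72·38 = 190.64; supply price = 151.4 + 0.5·38 = 170.4.
ΔQ = 54.5902 − 38 = 16.5902; wedge = 190.64 − 170.4 = 20.24.
Deadweight loss = ½ × 16.5902 × 20.24 = $167.89 thousand.

$167.89 thousand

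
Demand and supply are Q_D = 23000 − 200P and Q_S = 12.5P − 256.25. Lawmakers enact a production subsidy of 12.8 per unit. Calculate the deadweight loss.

963.76

In inverse form: demand P = 115 − 0.005Q, supply P = 20.5 + 0.08Q.
Competitive equilibrium: 115 − 0.005Q = 20.5 + 0.08Q → Q* = 1111.7647, P* = 109.4412.
The subsidy lowers effective supply by 12.8: P = 7.7 + 0.08Q.
New quantity: 115 − 0.005Q = 7.7 + 0.08Q → Q' = 1262.3529.
Overproduction ΔQ = 1262.3529 − 1111.7647 = 150.5882; wedge = subsidy = 12.8.
The triangle = ½ × 150.5882 × 12.8 = 963.76.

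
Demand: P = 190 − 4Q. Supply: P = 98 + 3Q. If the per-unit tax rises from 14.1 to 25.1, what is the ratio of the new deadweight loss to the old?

3.169

Competitive equilibrium: 190 − 4Q = 98 + 3Q → Q* = 13.1429, P* = 137.4286.
For a per-unit tax t: ΔQ = t/7, so DWL = ½·t·(t/7) = t²/14.
At t = 14.1: DWL = 14.201. At t = 25.1: DWL = 45.001.
Ratio = (25.1/14.1)² = 3.169.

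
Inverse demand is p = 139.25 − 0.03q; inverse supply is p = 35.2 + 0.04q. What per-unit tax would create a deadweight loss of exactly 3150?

Competitive equilibrium: 139.25 − 0.03q = 35.2 + 0.04q → q* = 1486.4286, p* = 94.6571.
A tax t gives Δq = t/0.07 and wedge t, so DWL = t²/0.14.
t²/0.14 = 3150 → t² = 441 → t = 21.

21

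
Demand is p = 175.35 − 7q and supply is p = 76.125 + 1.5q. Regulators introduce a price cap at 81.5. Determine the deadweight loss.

Competitive equilibrium: 175.35 − 7q = 76.125 + 1.5q → q* = 11.6735, p* = 93.6353.
At the ceiling p = 81.5, quantity supplied = (81.5 − 76.125)/1.5 = 3.5833.
Willingness to pay at q' = 3.5833: 175.35 − 7·3.5833 = 150.2669.
Δq = 11.6735 − 3.5833 = 8.0902; wedge = 150.2669 − 81.5 = 68.7669.
Welfare loss = ½ × 8.0902 × 68.7669 = 278.17.

278.17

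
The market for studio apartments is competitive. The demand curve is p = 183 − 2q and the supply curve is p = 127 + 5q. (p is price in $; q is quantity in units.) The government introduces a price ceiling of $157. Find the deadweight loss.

Competitive equilibrium: 183 − 2q = 127 + 5q → q* = 8, p* = 167.
At the ceiling p = 157, quantity supplied = (157 − 127)/5 = 6.
Willingness to pay at q' = 6: 183 − 2·6 = 171.
Δq = 8 − 6 = 2; wedge = 171 − 157 = 14.
DWL = ½ × 2 × 14 = $14.

$14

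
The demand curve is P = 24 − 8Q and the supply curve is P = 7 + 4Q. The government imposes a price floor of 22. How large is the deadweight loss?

Competitive equilibrium: 24 − 8Q = 7 + 4Q → Q* = 1.4167, P* = 12.6667.
At the floor P = 22, quantity demanded = (24 − 22)/8 = 0.25.
Sellers' marginal cost at Q' = 0.25: 7 + 4·0.25 = 8.
ΔQ = 1.4167 − 0.25 = 1.1667; wedge = 22 − 8 = 14.
Welfare loss = ½ × 1.1667 × 14 = 8.17.

8.17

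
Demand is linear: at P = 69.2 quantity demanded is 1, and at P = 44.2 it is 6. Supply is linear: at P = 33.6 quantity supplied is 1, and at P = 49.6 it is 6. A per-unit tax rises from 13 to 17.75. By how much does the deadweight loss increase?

Demand slope = (44.2 − 69.2)/(6 − 1) = −5, so P = 74.2 − 5Q.
Supply slope = (49.6 − 33.6)/(6 − 1) = 3.2, so P = 30.4 + 3.2Q.
Competitive equilibrium: 74.2 − 5Q = 30.4 + 3.2Q → Q* = 5.3415, P* = 47.4927.
For a per-unit tax t: ΔQ = t/8.2, so DWL = ½·t·(t/8.2) = t²/16.4.
At t = 13: DWL = 10.305. At t = 17.75: DWL = 19.211.
Increase = 19.211 − 10.305 = 8.91.

8.91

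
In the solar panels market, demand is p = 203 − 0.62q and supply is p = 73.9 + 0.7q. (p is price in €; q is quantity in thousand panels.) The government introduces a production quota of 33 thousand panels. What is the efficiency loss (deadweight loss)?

Competitive equilibrium: 203 − 0.62q = 73.9 + 0.7q → q* = 97.80303, p* = 142.36212.
At q = 33: demand price = 203 − 0.62·33 = 182.54; supply price = 73.9 + 0.7·33 = 97.
Δq = 97.80303 − 33 = 64.80303; wedge = 182.54 − 97 = 85.54.
Deadweight loss = ½ × 64.80303 × 85.54 = €2771.63 thousand.

€2771.63 thousand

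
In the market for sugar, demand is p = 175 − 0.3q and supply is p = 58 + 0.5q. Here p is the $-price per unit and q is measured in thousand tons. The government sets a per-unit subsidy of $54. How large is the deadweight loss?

$1822.50 thousand

Competitive equilibrium: 175 − 0.3q = 58 + 0.5q → q* = 146.25, p* = 131.125.
The subsidy lowers effective supply by 54: p = 4 + 0.5q.
New quantity: 175 − 0.3q = 4 + 0.5q → q' = 213.75.
Overproduction Δq = 213.75 − 146.25 = 67.5; wedge = subsidy = 54.
Welfare loss = ½ × 67.5 × 54 = $1822.50 thousand.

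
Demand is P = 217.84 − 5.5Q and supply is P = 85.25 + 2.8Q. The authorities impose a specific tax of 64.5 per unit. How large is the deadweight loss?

Competitive equilibrium: 217.84 − 5.5Q = 85.25 + 2.8Q → Q* = 15.9747, P* = 129.9792.
With the tax, the buyer price exceeds the seller price by 64.5: (217.84 − 5.5Q) − (85.25 + 2.8Q) = 64.5 → Q' = 8.2036.
ΔQ = 15.9747 − 8.2036 = 7.7711; the wedge equals the tax, 64.5.
Deadweight loss = ½ × 7.7711 × 64.5 = 250.62.

250.62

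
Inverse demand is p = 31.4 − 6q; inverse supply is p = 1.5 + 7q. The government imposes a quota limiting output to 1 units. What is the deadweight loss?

10.985

Competitive equilibrium: 31.4 − 6q = 1.5 + 7q → q* = 2.3, p* = 17.6.
At q = 1: demand price = 31.4 − 6·1 = 25.4; supply price = 1.5 + 7·1 = 8.5.
Δq = 2.3 − 1 = 1.3; wedge = 25.4 − 8.5 = 16.9.
DWL = ½ × 1.3 × 16.9 = 10.985.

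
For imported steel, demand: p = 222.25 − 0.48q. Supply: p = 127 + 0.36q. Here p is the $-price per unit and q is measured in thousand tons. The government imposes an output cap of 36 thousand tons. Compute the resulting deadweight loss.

$2515.65 thousand

Competitive equilibrium: 222.25 − 0.48q = 127 + 0.36q → q* = 113.39286, p* = 167.82143.
At q = 36: demand price = 222.25 − 0.48·36 = 204.97; supply price = 127 + 0.36·36 = 139.96.
Δq = 113.39286 − 36 = 77.39286; wedge = 204.97 − 139.96 = 65.01.
Deadweight loss = ½ × 77.39286 × 65.01 = $2515.65 thousand.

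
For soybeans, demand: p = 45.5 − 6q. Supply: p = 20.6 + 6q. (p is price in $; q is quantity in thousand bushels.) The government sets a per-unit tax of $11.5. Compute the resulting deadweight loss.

$5.51 thousand

Competitive equilibrium: 45.5 − 6q = 20.6 + 6q → q* = 2.075, p* = 33.05.
With the tax, the buyer price exceeds the seller price by 11.5: (45.5 − 6q) − (20.6 + 6q) = 11.5 → q' = 1.1167.
Δq = 2.075 − 1.1167 = 0.9583; the wedge equals the tax, 11.5.
Welfare loss = ½ × 0.9583 × 11.5 = $5.51 thousand.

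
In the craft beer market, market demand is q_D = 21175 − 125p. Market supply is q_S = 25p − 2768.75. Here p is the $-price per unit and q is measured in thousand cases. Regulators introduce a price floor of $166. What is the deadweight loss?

In inverse form: demand p = 169.4 − 0.008q, supply p = 110.75 + 0.04q.
Competitive equilibrium: 169.4 − 0.008q = 110.75 + 0.04q → q* = 1221.875, p* = 159.625.
At the floor p = 166, quantity demanded = (169.4 − 166)/0.008 = 425.
Sellers' marginal cost at q' = 425: 110.75 + 0.04·425 = 127.75.
Δq = 1221.875 − 425 = 796.875; wedge = 166 − 127.75 = 38.25.
The triangle = ½ × 796.875 × 38.25 = $15240.23 thousand.

$15240.23 thousand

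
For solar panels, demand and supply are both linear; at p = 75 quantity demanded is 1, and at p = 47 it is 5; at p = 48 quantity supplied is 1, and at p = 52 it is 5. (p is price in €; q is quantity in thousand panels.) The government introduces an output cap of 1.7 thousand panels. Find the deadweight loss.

Demand slope = (47 − 75)/(5 − 1) = −7, so p = 82 − 7q.
Supply slope = (52 − 48)/(5 − 1) = 1, so p = 47 + q.
Competitive equilibrium: 82 − 7q = 47 + q → q* = 4.375, p* = 51.375.
At q = 1.7: demand price = 82 − 7·1.7 = 70.1; supply price = 47 + 1·1.7 = 48.7.
Δq = 4.375 − 1.7 = 2.675; wedge = 70.1 − 48.7 = 21.4.
Deadweight loss = ½ × 2.675 × 21.4 = €28.62 thousand.

€28.62 thousand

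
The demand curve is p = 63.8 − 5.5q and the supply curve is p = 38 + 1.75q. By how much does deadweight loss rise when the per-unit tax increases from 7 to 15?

12.14

Competitive equilibrium: 63.8 − 5.5q = 38 + 1.75q → q* = 3.5586, p* = 44.2276.
For a per-unit tax t: Δq = t/7.25, so DWL = ½·t·(t/7.25) = t²/14.5.
At t = 7: DWL = 3.379. At t = 15: DWL = 15.517.
Increase = 15.517 − 3.379 = 12.14.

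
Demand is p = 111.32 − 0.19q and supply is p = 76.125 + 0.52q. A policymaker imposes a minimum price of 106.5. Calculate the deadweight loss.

Competitive equilibrium: 111.32 − 0.19q = 76.125 + 0.52q → q* = 49.5704, p* = 101.9016.
At the floor p = 106.5, quantity demanded = (111.32 − 106.5)/0.19 = 25.3684.
Sellers' marginal cost at q' = 25.3684: 76.125 + 0.52·25.3684 = 89.3166.
Δq = 49.5704 − 25.3684 = 24.202; wedge = 106.5 − 89.3166 = 17.1834.
DWL = ½ × 24.202 × 17.1834 = 207.94.

207.94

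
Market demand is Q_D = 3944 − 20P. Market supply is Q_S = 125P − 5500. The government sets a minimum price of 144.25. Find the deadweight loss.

72613.80

In inverse form: demand P = 197.2 − 0.05Q, supply P = 44 + 0.008Q.
Competitive equilibrium: 197.2 − 0.05Q = 44 + 0.008Q → Q* = 2641.3793, P* = 65.131.
At the floor P = 144.25, quantity demanded = (197.2 − 144.25)/0.05 = 1059.
Sellers' marginal cost at Q' = 1059: 44 + 0.008·1059 = 52.472.
ΔQ = 2641.3793 − 1059 = 1582.3793; wedge = 144.25 − 52.472 = 91.778.
Welfare loss = ½ × 1582.3793 × 91.778 = 72613.80.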